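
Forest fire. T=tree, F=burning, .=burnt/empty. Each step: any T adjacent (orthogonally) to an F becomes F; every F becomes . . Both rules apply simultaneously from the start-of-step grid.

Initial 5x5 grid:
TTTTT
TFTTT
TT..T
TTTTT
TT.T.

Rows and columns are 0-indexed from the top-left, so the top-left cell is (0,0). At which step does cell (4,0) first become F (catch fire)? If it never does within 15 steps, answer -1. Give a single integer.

Step 1: cell (4,0)='T' (+4 fires, +1 burnt)
Step 2: cell (4,0)='T' (+5 fires, +4 burnt)
Step 3: cell (4,0)='T' (+5 fires, +5 burnt)
Step 4: cell (4,0)='F' (+4 fires, +5 burnt)
  -> target ignites at step 4
Step 5: cell (4,0)='.' (+2 fires, +4 burnt)
Step 6: cell (4,0)='.' (+0 fires, +2 burnt)
  fire out at step 6

4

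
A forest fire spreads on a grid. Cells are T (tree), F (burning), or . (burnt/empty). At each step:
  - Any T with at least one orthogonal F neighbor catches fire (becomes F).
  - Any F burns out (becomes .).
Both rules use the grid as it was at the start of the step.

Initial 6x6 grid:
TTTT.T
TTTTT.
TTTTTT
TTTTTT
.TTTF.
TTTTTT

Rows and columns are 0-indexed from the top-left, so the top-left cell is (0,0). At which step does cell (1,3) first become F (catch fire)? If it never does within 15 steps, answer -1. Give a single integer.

Step 1: cell (1,3)='T' (+3 fires, +1 burnt)
Step 2: cell (1,3)='T' (+6 fires, +3 burnt)
Step 3: cell (1,3)='T' (+6 fires, +6 burnt)
Step 4: cell (1,3)='F' (+4 fires, +6 burnt)
  -> target ignites at step 4
Step 5: cell (1,3)='.' (+5 fires, +4 burnt)
Step 6: cell (1,3)='.' (+3 fires, +5 burnt)
Step 7: cell (1,3)='.' (+2 fires, +3 burnt)
Step 8: cell (1,3)='.' (+1 fires, +2 burnt)
Step 9: cell (1,3)='.' (+0 fires, +1 burnt)
  fire out at step 9

4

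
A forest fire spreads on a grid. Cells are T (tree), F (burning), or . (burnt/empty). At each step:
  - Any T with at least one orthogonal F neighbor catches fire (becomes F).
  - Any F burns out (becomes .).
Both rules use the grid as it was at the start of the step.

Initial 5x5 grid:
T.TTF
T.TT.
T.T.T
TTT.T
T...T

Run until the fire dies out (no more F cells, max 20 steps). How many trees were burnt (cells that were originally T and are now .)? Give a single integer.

Step 1: +1 fires, +1 burnt (F count now 1)
Step 2: +2 fires, +1 burnt (F count now 2)
Step 3: +1 fires, +2 burnt (F count now 1)
Step 4: +1 fires, +1 burnt (F count now 1)
Step 5: +1 fires, +1 burnt (F count now 1)
Step 6: +1 fires, +1 burnt (F count now 1)
Step 7: +1 fires, +1 burnt (F count now 1)
Step 8: +2 fires, +1 burnt (F count now 2)
Step 9: +1 fires, +2 burnt (F count now 1)
Step 10: +1 fires, +1 burnt (F count now 1)
Step 11: +0 fires, +1 burnt (F count now 0)
Fire out after step 11
Initially T: 15, now '.': 22
Total burnt (originally-T cells now '.'): 12

Answer: 12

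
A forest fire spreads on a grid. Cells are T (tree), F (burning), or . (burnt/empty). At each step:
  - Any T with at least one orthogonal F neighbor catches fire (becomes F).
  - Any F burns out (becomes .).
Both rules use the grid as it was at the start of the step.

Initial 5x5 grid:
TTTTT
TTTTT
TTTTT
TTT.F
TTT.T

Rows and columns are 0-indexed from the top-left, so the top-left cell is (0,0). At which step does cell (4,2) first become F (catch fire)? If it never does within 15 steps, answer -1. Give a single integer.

Step 1: cell (4,2)='T' (+2 fires, +1 burnt)
Step 2: cell (4,2)='T' (+2 fires, +2 burnt)
Step 3: cell (4,2)='T' (+3 fires, +2 burnt)
Step 4: cell (4,2)='T' (+4 fires, +3 burnt)
Step 5: cell (4,2)='F' (+5 fires, +4 burnt)
  -> target ignites at step 5
Step 6: cell (4,2)='.' (+4 fires, +5 burnt)
Step 7: cell (4,2)='.' (+2 fires, +4 burnt)
Step 8: cell (4,2)='.' (+0 fires, +2 burnt)
  fire out at step 8

5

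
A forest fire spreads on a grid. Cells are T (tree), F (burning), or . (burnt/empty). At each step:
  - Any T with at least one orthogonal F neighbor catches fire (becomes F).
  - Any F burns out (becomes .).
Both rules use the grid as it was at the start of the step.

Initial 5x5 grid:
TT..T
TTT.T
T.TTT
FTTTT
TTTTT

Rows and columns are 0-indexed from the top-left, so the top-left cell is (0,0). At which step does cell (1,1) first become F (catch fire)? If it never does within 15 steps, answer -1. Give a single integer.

Step 1: cell (1,1)='T' (+3 fires, +1 burnt)
Step 2: cell (1,1)='T' (+3 fires, +3 burnt)
Step 3: cell (1,1)='F' (+5 fires, +3 burnt)
  -> target ignites at step 3
Step 4: cell (1,1)='.' (+5 fires, +5 burnt)
Step 5: cell (1,1)='.' (+2 fires, +5 burnt)
Step 6: cell (1,1)='.' (+1 fires, +2 burnt)
Step 7: cell (1,1)='.' (+1 fires, +1 burnt)
Step 8: cell (1,1)='.' (+0 fires, +1 burnt)
  fire out at step 8

3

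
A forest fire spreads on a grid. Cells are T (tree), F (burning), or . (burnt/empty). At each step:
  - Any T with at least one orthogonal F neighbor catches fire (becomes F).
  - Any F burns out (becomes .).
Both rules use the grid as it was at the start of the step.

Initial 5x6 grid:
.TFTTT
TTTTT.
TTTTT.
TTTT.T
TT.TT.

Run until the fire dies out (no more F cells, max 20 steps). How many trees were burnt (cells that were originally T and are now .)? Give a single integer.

Answer: 22

Derivation:
Step 1: +3 fires, +1 burnt (F count now 3)
Step 2: +4 fires, +3 burnt (F count now 4)
Step 3: +6 fires, +4 burnt (F count now 6)
Step 4: +4 fires, +6 burnt (F count now 4)
Step 5: +3 fires, +4 burnt (F count now 3)
Step 6: +2 fires, +3 burnt (F count now 2)
Step 7: +0 fires, +2 burnt (F count now 0)
Fire out after step 7
Initially T: 23, now '.': 29
Total burnt (originally-T cells now '.'): 22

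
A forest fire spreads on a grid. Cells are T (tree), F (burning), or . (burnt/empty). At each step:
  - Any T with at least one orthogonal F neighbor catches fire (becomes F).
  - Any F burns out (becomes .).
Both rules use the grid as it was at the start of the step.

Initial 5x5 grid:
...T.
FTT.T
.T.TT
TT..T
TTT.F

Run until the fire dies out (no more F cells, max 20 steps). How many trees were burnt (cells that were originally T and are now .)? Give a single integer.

Answer: 12

Derivation:
Step 1: +2 fires, +2 burnt (F count now 2)
Step 2: +3 fires, +2 burnt (F count now 3)
Step 3: +3 fires, +3 burnt (F count now 3)
Step 4: +2 fires, +3 burnt (F count now 2)
Step 5: +2 fires, +2 burnt (F count now 2)
Step 6: +0 fires, +2 burnt (F count now 0)
Fire out after step 6
Initially T: 13, now '.': 24
Total burnt (originally-T cells now '.'): 12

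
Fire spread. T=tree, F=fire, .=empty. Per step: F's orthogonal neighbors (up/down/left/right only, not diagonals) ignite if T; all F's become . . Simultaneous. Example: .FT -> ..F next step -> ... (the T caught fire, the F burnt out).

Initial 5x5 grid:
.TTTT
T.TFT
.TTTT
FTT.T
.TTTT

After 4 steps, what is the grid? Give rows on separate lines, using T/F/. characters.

Step 1: 5 trees catch fire, 2 burn out
  .TTFT
  T.F.F
  .TTFT
  .FT.T
  .TTTT
Step 2: 7 trees catch fire, 5 burn out
  .TF.F
  T....
  .FF.F
  ..F.T
  .FTTT
Step 3: 3 trees catch fire, 7 burn out
  .F...
  T....
  .....
  ....F
  ..FTT
Step 4: 2 trees catch fire, 3 burn out
  .....
  T....
  .....
  .....
  ...FF

.....
T....
.....
.....
...FF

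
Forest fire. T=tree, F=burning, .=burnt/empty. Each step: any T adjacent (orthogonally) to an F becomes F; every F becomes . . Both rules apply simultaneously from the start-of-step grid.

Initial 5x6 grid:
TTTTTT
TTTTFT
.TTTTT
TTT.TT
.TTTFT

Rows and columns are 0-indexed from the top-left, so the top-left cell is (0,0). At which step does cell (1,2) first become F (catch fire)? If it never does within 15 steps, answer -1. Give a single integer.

Step 1: cell (1,2)='T' (+7 fires, +2 burnt)
Step 2: cell (1,2)='F' (+7 fires, +7 burnt)
  -> target ignites at step 2
Step 3: cell (1,2)='.' (+5 fires, +7 burnt)
Step 4: cell (1,2)='.' (+4 fires, +5 burnt)
Step 5: cell (1,2)='.' (+2 fires, +4 burnt)
Step 6: cell (1,2)='.' (+0 fires, +2 burnt)
  fire out at step 6

2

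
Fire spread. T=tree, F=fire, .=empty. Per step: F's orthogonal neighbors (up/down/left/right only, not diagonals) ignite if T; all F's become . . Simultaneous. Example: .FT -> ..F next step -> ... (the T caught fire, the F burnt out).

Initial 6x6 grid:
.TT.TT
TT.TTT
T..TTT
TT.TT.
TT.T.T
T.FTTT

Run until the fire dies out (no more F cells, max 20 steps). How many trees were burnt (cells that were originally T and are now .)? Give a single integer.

Answer: 15

Derivation:
Step 1: +1 fires, +1 burnt (F count now 1)
Step 2: +2 fires, +1 burnt (F count now 2)
Step 3: +2 fires, +2 burnt (F count now 2)
Step 4: +3 fires, +2 burnt (F count now 3)
Step 5: +2 fires, +3 burnt (F count now 2)
Step 6: +2 fires, +2 burnt (F count now 2)
Step 7: +2 fires, +2 burnt (F count now 2)
Step 8: +1 fires, +2 burnt (F count now 1)
Step 9: +0 fires, +1 burnt (F count now 0)
Fire out after step 9
Initially T: 25, now '.': 26
Total burnt (originally-T cells now '.'): 15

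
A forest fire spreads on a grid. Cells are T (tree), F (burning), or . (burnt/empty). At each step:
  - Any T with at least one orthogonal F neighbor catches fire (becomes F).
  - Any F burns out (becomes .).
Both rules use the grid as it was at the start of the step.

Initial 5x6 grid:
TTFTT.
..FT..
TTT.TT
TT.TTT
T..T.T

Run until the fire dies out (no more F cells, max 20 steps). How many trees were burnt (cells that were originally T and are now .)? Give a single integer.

Answer: 11

Derivation:
Step 1: +4 fires, +2 burnt (F count now 4)
Step 2: +3 fires, +4 burnt (F count now 3)
Step 3: +2 fires, +3 burnt (F count now 2)
Step 4: +1 fires, +2 burnt (F count now 1)
Step 5: +1 fires, +1 burnt (F count now 1)
Step 6: +0 fires, +1 burnt (F count now 0)
Fire out after step 6
Initially T: 18, now '.': 23
Total burnt (originally-T cells now '.'): 11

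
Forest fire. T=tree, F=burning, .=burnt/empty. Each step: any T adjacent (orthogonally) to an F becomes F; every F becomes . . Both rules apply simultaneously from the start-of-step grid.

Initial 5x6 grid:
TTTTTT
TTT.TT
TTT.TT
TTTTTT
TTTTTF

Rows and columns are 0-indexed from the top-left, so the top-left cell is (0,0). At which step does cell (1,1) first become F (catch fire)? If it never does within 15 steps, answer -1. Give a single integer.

Step 1: cell (1,1)='T' (+2 fires, +1 burnt)
Step 2: cell (1,1)='T' (+3 fires, +2 burnt)
Step 3: cell (1,1)='T' (+4 fires, +3 burnt)
Step 4: cell (1,1)='T' (+4 fires, +4 burnt)
Step 5: cell (1,1)='T' (+4 fires, +4 burnt)
Step 6: cell (1,1)='T' (+4 fires, +4 burnt)
Step 7: cell (1,1)='F' (+3 fires, +4 burnt)
  -> target ignites at step 7
Step 8: cell (1,1)='.' (+2 fires, +3 burnt)
Step 9: cell (1,1)='.' (+1 fires, +2 burnt)
Step 10: cell (1,1)='.' (+0 fires, +1 burnt)
  fire out at step 10

7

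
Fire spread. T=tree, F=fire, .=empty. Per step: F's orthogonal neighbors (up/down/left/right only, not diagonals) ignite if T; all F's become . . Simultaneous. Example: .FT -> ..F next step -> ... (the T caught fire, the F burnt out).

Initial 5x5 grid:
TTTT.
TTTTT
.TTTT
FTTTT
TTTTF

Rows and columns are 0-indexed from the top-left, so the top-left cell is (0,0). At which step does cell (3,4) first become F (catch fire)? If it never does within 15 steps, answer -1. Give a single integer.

Step 1: cell (3,4)='F' (+4 fires, +2 burnt)
  -> target ignites at step 1
Step 2: cell (3,4)='.' (+6 fires, +4 burnt)
Step 3: cell (3,4)='.' (+4 fires, +6 burnt)
Step 4: cell (3,4)='.' (+4 fires, +4 burnt)
Step 5: cell (3,4)='.' (+3 fires, +4 burnt)
Step 6: cell (3,4)='.' (+0 fires, +3 burnt)
  fire out at step 6

1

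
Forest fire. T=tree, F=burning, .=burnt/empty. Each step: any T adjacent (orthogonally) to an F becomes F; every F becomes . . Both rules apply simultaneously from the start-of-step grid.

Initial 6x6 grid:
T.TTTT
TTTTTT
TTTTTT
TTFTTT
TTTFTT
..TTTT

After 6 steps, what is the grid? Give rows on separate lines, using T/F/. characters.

Step 1: 6 trees catch fire, 2 burn out
  T.TTTT
  TTTTTT
  TTFTTT
  TF.FTT
  TTF.FT
  ..TFTT
Step 2: 9 trees catch fire, 6 burn out
  T.TTTT
  TTFTTT
  TF.FTT
  F...FT
  TF...F
  ..F.FT
Step 3: 8 trees catch fire, 9 burn out
  T.FTTT
  TF.FTT
  F...FT
  .....F
  F.....
  .....F
Step 4: 4 trees catch fire, 8 burn out
  T..FTT
  F...FT
  .....F
  ......
  ......
  ......
Step 5: 3 trees catch fire, 4 burn out
  F...FT
  .....F
  ......
  ......
  ......
  ......
Step 6: 1 trees catch fire, 3 burn out
  .....F
  ......
  ......
  ......
  ......
  ......

.....F
......
......
......
......
......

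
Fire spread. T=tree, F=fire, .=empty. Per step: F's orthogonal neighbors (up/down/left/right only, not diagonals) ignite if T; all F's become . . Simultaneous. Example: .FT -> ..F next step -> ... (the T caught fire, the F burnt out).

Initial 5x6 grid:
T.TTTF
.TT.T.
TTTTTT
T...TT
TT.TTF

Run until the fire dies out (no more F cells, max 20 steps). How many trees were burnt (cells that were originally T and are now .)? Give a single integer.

Answer: 19

Derivation:
Step 1: +3 fires, +2 burnt (F count now 3)
Step 2: +5 fires, +3 burnt (F count now 5)
Step 3: +2 fires, +5 burnt (F count now 2)
Step 4: +2 fires, +2 burnt (F count now 2)
Step 5: +2 fires, +2 burnt (F count now 2)
Step 6: +1 fires, +2 burnt (F count now 1)
Step 7: +1 fires, +1 burnt (F count now 1)
Step 8: +1 fires, +1 burnt (F count now 1)
Step 9: +1 fires, +1 burnt (F count now 1)
Step 10: +1 fires, +1 burnt (F count now 1)
Step 11: +0 fires, +1 burnt (F count now 0)
Fire out after step 11
Initially T: 20, now '.': 29
Total burnt (originally-T cells now '.'): 19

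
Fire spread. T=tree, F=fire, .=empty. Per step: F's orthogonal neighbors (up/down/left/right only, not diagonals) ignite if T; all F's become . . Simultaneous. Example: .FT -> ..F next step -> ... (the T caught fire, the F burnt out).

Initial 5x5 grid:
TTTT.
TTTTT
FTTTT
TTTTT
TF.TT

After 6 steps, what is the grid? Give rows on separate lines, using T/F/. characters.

Step 1: 5 trees catch fire, 2 burn out
  TTTT.
  FTTTT
  .FTTT
  FFTTT
  F..TT
Step 2: 4 trees catch fire, 5 burn out
  FTTT.
  .FTTT
  ..FTT
  ..FTT
  ...TT
Step 3: 4 trees catch fire, 4 burn out
  .FTT.
  ..FTT
  ...FT
  ...FT
  ...TT
Step 4: 5 trees catch fire, 4 burn out
  ..FT.
  ...FT
  ....F
  ....F
  ...FT
Step 5: 3 trees catch fire, 5 burn out
  ...F.
  ....F
  .....
  .....
  ....F
Step 6: 0 trees catch fire, 3 burn out
  .....
  .....
  .....
  .....
  .....

.....
.....
.....
.....
.....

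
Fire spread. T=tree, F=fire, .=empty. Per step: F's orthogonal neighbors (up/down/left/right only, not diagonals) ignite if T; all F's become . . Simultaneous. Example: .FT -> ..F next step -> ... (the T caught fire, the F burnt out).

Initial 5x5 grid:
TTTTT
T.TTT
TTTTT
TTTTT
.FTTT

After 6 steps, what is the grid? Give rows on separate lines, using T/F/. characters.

Step 1: 2 trees catch fire, 1 burn out
  TTTTT
  T.TTT
  TTTTT
  TFTTT
  ..FTT
Step 2: 4 trees catch fire, 2 burn out
  TTTTT
  T.TTT
  TFTTT
  F.FTT
  ...FT
Step 3: 4 trees catch fire, 4 burn out
  TTTTT
  T.TTT
  F.FTT
  ...FT
  ....F
Step 4: 4 trees catch fire, 4 burn out
  TTTTT
  F.FTT
  ...FT
  ....F
  .....
Step 5: 4 trees catch fire, 4 burn out
  FTFTT
  ...FT
  ....F
  .....
  .....
Step 6: 3 trees catch fire, 4 burn out
  .F.FT
  ....F
  .....
  .....
  .....

.F.FT
....F
.....
.....
.....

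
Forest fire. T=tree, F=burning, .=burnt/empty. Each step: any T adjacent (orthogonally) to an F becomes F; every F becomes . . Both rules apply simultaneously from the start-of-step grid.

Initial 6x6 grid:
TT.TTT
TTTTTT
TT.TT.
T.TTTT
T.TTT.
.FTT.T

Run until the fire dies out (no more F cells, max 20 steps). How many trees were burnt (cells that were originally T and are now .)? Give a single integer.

Answer: 26

Derivation:
Step 1: +1 fires, +1 burnt (F count now 1)
Step 2: +2 fires, +1 burnt (F count now 2)
Step 3: +2 fires, +2 burnt (F count now 2)
Step 4: +2 fires, +2 burnt (F count now 2)
Step 5: +2 fires, +2 burnt (F count now 2)
Step 6: +3 fires, +2 burnt (F count now 3)
Step 7: +3 fires, +3 burnt (F count now 3)
Step 8: +3 fires, +3 burnt (F count now 3)
Step 9: +4 fires, +3 burnt (F count now 4)
Step 10: +2 fires, +4 burnt (F count now 2)
Step 11: +1 fires, +2 burnt (F count now 1)
Step 12: +1 fires, +1 burnt (F count now 1)
Step 13: +0 fires, +1 burnt (F count now 0)
Fire out after step 13
Initially T: 27, now '.': 35
Total burnt (originally-T cells now '.'): 26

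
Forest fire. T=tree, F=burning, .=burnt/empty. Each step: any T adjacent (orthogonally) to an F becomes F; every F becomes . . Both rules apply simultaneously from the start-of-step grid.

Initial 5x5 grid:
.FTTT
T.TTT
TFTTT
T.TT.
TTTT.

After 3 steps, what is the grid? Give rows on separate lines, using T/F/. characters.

Step 1: 3 trees catch fire, 2 burn out
  ..FTT
  T.TTT
  F.FTT
  T.TT.
  TTTT.
Step 2: 6 trees catch fire, 3 burn out
  ...FT
  F.FTT
  ...FT
  F.FT.
  TTTT.
Step 3: 6 trees catch fire, 6 burn out
  ....F
  ...FT
  ....F
  ...F.
  FTFT.

....F
...FT
....F
...F.
FTFT.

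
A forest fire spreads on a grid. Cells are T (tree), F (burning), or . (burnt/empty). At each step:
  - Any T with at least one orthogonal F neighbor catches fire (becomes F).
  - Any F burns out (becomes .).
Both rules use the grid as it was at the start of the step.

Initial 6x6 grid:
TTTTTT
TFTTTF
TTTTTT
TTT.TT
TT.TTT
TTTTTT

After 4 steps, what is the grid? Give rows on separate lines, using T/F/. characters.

Step 1: 7 trees catch fire, 2 burn out
  TFTTTF
  F.FTF.
  TFTTTF
  TTT.TT
  TT.TTT
  TTTTTT
Step 2: 9 trees catch fire, 7 burn out
  F.FTF.
  ...F..
  F.FTF.
  TFT.TF
  TT.TTT
  TTTTTT
Step 3: 7 trees catch fire, 9 burn out
  ...F..
  ......
  ...F..
  F.F.F.
  TF.TTF
  TTTTTT
Step 4: 4 trees catch fire, 7 burn out
  ......
  ......
  ......
  ......
  F..TF.
  TFTTTF

......
......
......
......
F..TF.
TFTTTF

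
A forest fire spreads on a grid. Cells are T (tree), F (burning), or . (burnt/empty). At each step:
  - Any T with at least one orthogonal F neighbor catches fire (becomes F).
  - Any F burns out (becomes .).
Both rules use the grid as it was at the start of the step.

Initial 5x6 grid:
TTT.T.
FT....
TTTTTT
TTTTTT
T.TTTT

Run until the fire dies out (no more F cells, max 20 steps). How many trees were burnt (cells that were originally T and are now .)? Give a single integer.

Answer: 21

Derivation:
Step 1: +3 fires, +1 burnt (F count now 3)
Step 2: +3 fires, +3 burnt (F count now 3)
Step 3: +4 fires, +3 burnt (F count now 4)
Step 4: +2 fires, +4 burnt (F count now 2)
Step 5: +3 fires, +2 burnt (F count now 3)
Step 6: +3 fires, +3 burnt (F count now 3)
Step 7: +2 fires, +3 burnt (F count now 2)
Step 8: +1 fires, +2 burnt (F count now 1)
Step 9: +0 fires, +1 burnt (F count now 0)
Fire out after step 9
Initially T: 22, now '.': 29
Total burnt (originally-T cells now '.'): 21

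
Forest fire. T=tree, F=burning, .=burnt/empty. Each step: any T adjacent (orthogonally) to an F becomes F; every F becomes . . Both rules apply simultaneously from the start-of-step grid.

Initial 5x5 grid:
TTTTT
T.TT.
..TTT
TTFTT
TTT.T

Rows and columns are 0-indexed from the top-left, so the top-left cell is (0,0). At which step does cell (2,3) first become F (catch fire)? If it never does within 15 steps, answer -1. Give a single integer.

Step 1: cell (2,3)='T' (+4 fires, +1 burnt)
Step 2: cell (2,3)='F' (+5 fires, +4 burnt)
  -> target ignites at step 2
Step 3: cell (2,3)='.' (+5 fires, +5 burnt)
Step 4: cell (2,3)='.' (+2 fires, +5 burnt)
Step 5: cell (2,3)='.' (+2 fires, +2 burnt)
Step 6: cell (2,3)='.' (+1 fires, +2 burnt)
Step 7: cell (2,3)='.' (+0 fires, +1 burnt)
  fire out at step 7

2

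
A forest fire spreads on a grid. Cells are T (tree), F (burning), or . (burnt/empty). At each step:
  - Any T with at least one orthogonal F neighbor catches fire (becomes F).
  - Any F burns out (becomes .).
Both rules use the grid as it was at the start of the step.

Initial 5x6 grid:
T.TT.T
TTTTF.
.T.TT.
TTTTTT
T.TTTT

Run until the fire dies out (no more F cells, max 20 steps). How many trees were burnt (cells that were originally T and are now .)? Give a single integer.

Step 1: +2 fires, +1 burnt (F count now 2)
Step 2: +4 fires, +2 burnt (F count now 4)
Step 3: +5 fires, +4 burnt (F count now 5)
Step 4: +5 fires, +5 burnt (F count now 5)
Step 5: +3 fires, +5 burnt (F count now 3)
Step 6: +1 fires, +3 burnt (F count now 1)
Step 7: +1 fires, +1 burnt (F count now 1)
Step 8: +0 fires, +1 burnt (F count now 0)
Fire out after step 8
Initially T: 22, now '.': 29
Total burnt (originally-T cells now '.'): 21

Answer: 21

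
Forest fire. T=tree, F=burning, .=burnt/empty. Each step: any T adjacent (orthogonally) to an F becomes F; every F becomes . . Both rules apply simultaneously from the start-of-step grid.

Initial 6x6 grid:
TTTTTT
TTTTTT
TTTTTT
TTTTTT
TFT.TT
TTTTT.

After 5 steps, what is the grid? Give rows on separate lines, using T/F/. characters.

Step 1: 4 trees catch fire, 1 burn out
  TTTTTT
  TTTTTT
  TTTTTT
  TFTTTT
  F.F.TT
  TFTTT.
Step 2: 5 trees catch fire, 4 burn out
  TTTTTT
  TTTTTT
  TFTTTT
  F.FTTT
  ....TT
  F.FTT.
Step 3: 5 trees catch fire, 5 burn out
  TTTTTT
  TFTTTT
  F.FTTT
  ...FTT
  ....TT
  ...FT.
Step 4: 6 trees catch fire, 5 burn out
  TFTTTT
  F.FTTT
  ...FTT
  ....FT
  ....TT
  ....F.
Step 5: 6 trees catch fire, 6 burn out
  F.FTTT
  ...FTT
  ....FT
  .....F
  ....FT
  ......

F.FTTT
...FTT
....FT
.....F
....FT
......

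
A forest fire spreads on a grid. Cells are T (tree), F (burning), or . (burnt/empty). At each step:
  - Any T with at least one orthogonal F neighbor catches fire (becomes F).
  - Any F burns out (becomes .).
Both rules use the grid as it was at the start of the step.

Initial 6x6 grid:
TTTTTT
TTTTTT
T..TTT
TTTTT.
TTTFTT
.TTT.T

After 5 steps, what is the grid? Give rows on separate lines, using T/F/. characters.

Step 1: 4 trees catch fire, 1 burn out
  TTTTTT
  TTTTTT
  T..TTT
  TTTFT.
  TTF.FT
  .TTF.T
Step 2: 6 trees catch fire, 4 burn out
  TTTTTT
  TTTTTT
  T..FTT
  TTF.F.
  TF...F
  .TF..T
Step 3: 6 trees catch fire, 6 burn out
  TTTTTT
  TTTFTT
  T...FT
  TF....
  F.....
  .F...F
Step 4: 5 trees catch fire, 6 burn out
  TTTFTT
  TTF.FT
  T....F
  F.....
  ......
  ......
Step 5: 5 trees catch fire, 5 burn out
  TTF.FT
  TF...F
  F.....
  ......
  ......
  ......

TTF.FT
TF...F
F.....
......
......
......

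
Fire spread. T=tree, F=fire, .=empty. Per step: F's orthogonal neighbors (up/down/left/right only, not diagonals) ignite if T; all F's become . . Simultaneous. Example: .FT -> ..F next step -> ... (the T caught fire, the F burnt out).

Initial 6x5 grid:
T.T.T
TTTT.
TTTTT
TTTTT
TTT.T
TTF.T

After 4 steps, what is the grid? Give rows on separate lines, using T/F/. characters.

Step 1: 2 trees catch fire, 1 burn out
  T.T.T
  TTTT.
  TTTTT
  TTTTT
  TTF.T
  TF..T
Step 2: 3 trees catch fire, 2 burn out
  T.T.T
  TTTT.
  TTTTT
  TTFTT
  TF..T
  F...T
Step 3: 4 trees catch fire, 3 burn out
  T.T.T
  TTTT.
  TTFTT
  TF.FT
  F...T
  ....T
Step 4: 5 trees catch fire, 4 burn out
  T.T.T
  TTFT.
  TF.FT
  F...F
  ....T
  ....T

T.T.T
TTFT.
TF.FT
F...F
....T
....T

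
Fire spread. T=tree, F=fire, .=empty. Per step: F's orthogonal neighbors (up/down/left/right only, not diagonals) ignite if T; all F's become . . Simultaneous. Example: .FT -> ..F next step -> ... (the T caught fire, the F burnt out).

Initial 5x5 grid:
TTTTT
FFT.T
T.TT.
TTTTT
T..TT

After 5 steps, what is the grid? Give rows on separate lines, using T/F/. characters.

Step 1: 4 trees catch fire, 2 burn out
  FFTTT
  ..F.T
  F.TT.
  TTTTT
  T..TT
Step 2: 3 trees catch fire, 4 burn out
  ..FTT
  ....T
  ..FT.
  FTTTT
  T..TT
Step 3: 5 trees catch fire, 3 burn out
  ...FT
  ....T
  ...F.
  .FFTT
  F..TT
Step 4: 2 trees catch fire, 5 burn out
  ....F
  ....T
  .....
  ...FT
  ...TT
Step 5: 3 trees catch fire, 2 burn out
  .....
  ....F
  .....
  ....F
  ...FT

.....
....F
.....
....F
...FT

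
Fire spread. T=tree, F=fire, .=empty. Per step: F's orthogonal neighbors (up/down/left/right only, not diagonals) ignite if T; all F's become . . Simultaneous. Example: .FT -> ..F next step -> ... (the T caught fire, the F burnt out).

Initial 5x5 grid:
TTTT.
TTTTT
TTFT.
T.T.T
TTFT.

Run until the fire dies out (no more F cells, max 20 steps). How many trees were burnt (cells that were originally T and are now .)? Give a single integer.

Step 1: +6 fires, +2 burnt (F count now 6)
Step 2: +5 fires, +6 burnt (F count now 5)
Step 3: +5 fires, +5 burnt (F count now 5)
Step 4: +1 fires, +5 burnt (F count now 1)
Step 5: +0 fires, +1 burnt (F count now 0)
Fire out after step 5
Initially T: 18, now '.': 24
Total burnt (originally-T cells now '.'): 17

Answer: 17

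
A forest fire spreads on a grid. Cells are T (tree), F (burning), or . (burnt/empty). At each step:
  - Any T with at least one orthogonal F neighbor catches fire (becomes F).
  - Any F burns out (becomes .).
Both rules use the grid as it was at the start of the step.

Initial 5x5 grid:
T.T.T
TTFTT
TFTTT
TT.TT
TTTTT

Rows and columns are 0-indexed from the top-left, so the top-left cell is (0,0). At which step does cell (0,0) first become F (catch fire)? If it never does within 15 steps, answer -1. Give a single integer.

Step 1: cell (0,0)='T' (+6 fires, +2 burnt)
Step 2: cell (0,0)='T' (+5 fires, +6 burnt)
Step 3: cell (0,0)='F' (+6 fires, +5 burnt)
  -> target ignites at step 3
Step 4: cell (0,0)='.' (+2 fires, +6 burnt)
Step 5: cell (0,0)='.' (+1 fires, +2 burnt)
Step 6: cell (0,0)='.' (+0 fires, +1 burnt)
  fire out at step 6

3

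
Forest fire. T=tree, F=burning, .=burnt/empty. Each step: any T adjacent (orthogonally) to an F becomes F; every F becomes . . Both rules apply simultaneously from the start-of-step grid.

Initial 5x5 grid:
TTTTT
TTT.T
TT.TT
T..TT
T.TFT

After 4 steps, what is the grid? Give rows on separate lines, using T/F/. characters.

Step 1: 3 trees catch fire, 1 burn out
  TTTTT
  TTT.T
  TT.TT
  T..FT
  T.F.F
Step 2: 2 trees catch fire, 3 burn out
  TTTTT
  TTT.T
  TT.FT
  T...F
  T....
Step 3: 1 trees catch fire, 2 burn out
  TTTTT
  TTT.T
  TT..F
  T....
  T....
Step 4: 1 trees catch fire, 1 burn out
  TTTTT
  TTT.F
  TT...
  T....
  T....

TTTTT
TTT.F
TT...
T....
T....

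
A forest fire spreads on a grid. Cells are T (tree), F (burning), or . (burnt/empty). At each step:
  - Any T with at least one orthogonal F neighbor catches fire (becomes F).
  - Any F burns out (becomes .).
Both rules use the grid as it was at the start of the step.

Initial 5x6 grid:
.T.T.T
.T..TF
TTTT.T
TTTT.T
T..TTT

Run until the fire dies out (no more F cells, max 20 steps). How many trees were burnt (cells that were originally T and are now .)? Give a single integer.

Step 1: +3 fires, +1 burnt (F count now 3)
Step 2: +1 fires, +3 burnt (F count now 1)
Step 3: +1 fires, +1 burnt (F count now 1)
Step 4: +1 fires, +1 burnt (F count now 1)
Step 5: +1 fires, +1 burnt (F count now 1)
Step 6: +1 fires, +1 burnt (F count now 1)
Step 7: +2 fires, +1 burnt (F count now 2)
Step 8: +2 fires, +2 burnt (F count now 2)
Step 9: +2 fires, +2 burnt (F count now 2)
Step 10: +3 fires, +2 burnt (F count now 3)
Step 11: +1 fires, +3 burnt (F count now 1)
Step 12: +0 fires, +1 burnt (F count now 0)
Fire out after step 12
Initially T: 19, now '.': 29
Total burnt (originally-T cells now '.'): 18

Answer: 18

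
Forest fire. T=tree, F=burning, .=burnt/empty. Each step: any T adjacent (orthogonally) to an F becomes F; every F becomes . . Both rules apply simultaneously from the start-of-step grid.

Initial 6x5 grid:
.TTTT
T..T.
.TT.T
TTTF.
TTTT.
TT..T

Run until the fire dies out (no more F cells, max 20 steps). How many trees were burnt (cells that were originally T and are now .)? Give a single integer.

Answer: 11

Derivation:
Step 1: +2 fires, +1 burnt (F count now 2)
Step 2: +3 fires, +2 burnt (F count now 3)
Step 3: +3 fires, +3 burnt (F count now 3)
Step 4: +2 fires, +3 burnt (F count now 2)
Step 5: +1 fires, +2 burnt (F count now 1)
Step 6: +0 fires, +1 burnt (F count now 0)
Fire out after step 6
Initially T: 19, now '.': 22
Total burnt (originally-T cells now '.'): 11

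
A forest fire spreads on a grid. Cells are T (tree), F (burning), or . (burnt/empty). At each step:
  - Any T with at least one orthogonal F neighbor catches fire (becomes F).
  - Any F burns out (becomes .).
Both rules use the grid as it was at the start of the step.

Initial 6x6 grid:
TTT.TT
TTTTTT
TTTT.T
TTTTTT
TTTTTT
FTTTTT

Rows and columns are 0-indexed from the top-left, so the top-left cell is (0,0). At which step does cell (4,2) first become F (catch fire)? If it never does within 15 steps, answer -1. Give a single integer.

Step 1: cell (4,2)='T' (+2 fires, +1 burnt)
Step 2: cell (4,2)='T' (+3 fires, +2 burnt)
Step 3: cell (4,2)='F' (+4 fires, +3 burnt)
  -> target ignites at step 3
Step 4: cell (4,2)='.' (+5 fires, +4 burnt)
Step 5: cell (4,2)='.' (+6 fires, +5 burnt)
Step 6: cell (4,2)='.' (+5 fires, +6 burnt)
Step 7: cell (4,2)='.' (+3 fires, +5 burnt)
Step 8: cell (4,2)='.' (+2 fires, +3 burnt)
Step 9: cell (4,2)='.' (+2 fires, +2 burnt)
Step 10: cell (4,2)='.' (+1 fires, +2 burnt)
Step 11: cell (4,2)='.' (+0 fires, +1 burnt)
  fire out at step 11

3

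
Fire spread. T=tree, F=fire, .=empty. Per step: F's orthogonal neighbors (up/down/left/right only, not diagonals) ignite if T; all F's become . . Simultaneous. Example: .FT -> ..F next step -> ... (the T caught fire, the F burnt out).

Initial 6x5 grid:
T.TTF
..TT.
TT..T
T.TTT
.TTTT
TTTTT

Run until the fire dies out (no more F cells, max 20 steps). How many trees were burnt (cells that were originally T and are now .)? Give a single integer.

Step 1: +1 fires, +1 burnt (F count now 1)
Step 2: +2 fires, +1 burnt (F count now 2)
Step 3: +1 fires, +2 burnt (F count now 1)
Step 4: +0 fires, +1 burnt (F count now 0)
Fire out after step 4
Initially T: 21, now '.': 13
Total burnt (originally-T cells now '.'): 4

Answer: 4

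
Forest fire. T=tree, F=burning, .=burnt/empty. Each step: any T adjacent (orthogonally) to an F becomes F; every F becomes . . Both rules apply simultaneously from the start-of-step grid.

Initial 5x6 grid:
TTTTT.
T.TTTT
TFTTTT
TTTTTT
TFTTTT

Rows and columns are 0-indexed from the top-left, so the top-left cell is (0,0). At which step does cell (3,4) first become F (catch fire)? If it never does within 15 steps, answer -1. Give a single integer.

Step 1: cell (3,4)='T' (+5 fires, +2 burnt)
Step 2: cell (3,4)='T' (+6 fires, +5 burnt)
Step 3: cell (3,4)='T' (+6 fires, +6 burnt)
Step 4: cell (3,4)='F' (+6 fires, +6 burnt)
  -> target ignites at step 4
Step 5: cell (3,4)='.' (+3 fires, +6 burnt)
Step 6: cell (3,4)='.' (+0 fires, +3 burnt)
  fire out at step 6

4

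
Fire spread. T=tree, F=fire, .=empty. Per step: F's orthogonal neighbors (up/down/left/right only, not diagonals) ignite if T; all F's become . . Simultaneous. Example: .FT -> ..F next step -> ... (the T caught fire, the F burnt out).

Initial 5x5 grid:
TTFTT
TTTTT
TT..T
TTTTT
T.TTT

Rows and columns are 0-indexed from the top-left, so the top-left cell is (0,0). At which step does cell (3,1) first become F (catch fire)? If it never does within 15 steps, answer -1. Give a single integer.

Step 1: cell (3,1)='T' (+3 fires, +1 burnt)
Step 2: cell (3,1)='T' (+4 fires, +3 burnt)
Step 3: cell (3,1)='T' (+3 fires, +4 burnt)
Step 4: cell (3,1)='F' (+3 fires, +3 burnt)
  -> target ignites at step 4
Step 5: cell (3,1)='.' (+3 fires, +3 burnt)
Step 6: cell (3,1)='.' (+4 fires, +3 burnt)
Step 7: cell (3,1)='.' (+1 fires, +4 burnt)
Step 8: cell (3,1)='.' (+0 fires, +1 burnt)
  fire out at step 8

4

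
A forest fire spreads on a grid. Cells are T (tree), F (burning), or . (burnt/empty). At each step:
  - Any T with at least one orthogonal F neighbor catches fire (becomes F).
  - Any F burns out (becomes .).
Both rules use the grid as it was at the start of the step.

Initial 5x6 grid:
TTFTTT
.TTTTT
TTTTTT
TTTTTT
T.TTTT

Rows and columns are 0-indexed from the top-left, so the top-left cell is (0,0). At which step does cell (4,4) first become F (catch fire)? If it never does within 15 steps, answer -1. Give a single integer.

Step 1: cell (4,4)='T' (+3 fires, +1 burnt)
Step 2: cell (4,4)='T' (+5 fires, +3 burnt)
Step 3: cell (4,4)='T' (+5 fires, +5 burnt)
Step 4: cell (4,4)='T' (+6 fires, +5 burnt)
Step 5: cell (4,4)='T' (+4 fires, +6 burnt)
Step 6: cell (4,4)='F' (+3 fires, +4 burnt)
  -> target ignites at step 6
Step 7: cell (4,4)='.' (+1 fires, +3 burnt)
Step 8: cell (4,4)='.' (+0 fires, +1 burnt)
  fire out at step 8

6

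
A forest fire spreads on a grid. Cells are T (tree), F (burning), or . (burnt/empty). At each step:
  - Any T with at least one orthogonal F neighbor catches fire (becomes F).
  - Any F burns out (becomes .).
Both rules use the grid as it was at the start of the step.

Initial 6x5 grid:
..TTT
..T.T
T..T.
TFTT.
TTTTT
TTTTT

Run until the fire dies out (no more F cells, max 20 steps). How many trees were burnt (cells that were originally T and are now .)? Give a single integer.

Step 1: +3 fires, +1 burnt (F count now 3)
Step 2: +5 fires, +3 burnt (F count now 5)
Step 3: +4 fires, +5 burnt (F count now 4)
Step 4: +2 fires, +4 burnt (F count now 2)
Step 5: +1 fires, +2 burnt (F count now 1)
Step 6: +0 fires, +1 burnt (F count now 0)
Fire out after step 6
Initially T: 20, now '.': 25
Total burnt (originally-T cells now '.'): 15

Answer: 15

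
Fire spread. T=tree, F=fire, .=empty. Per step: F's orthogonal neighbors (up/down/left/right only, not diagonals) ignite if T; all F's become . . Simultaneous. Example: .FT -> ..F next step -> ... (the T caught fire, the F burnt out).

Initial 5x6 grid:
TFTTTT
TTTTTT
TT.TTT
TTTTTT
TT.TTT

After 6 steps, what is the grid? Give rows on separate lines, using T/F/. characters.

Step 1: 3 trees catch fire, 1 burn out
  F.FTTT
  TFTTTT
  TT.TTT
  TTTTTT
  TT.TTT
Step 2: 4 trees catch fire, 3 burn out
  ...FTT
  F.FTTT
  TF.TTT
  TTTTTT
  TT.TTT
Step 3: 4 trees catch fire, 4 burn out
  ....FT
  ...FTT
  F..TTT
  TFTTTT
  TT.TTT
Step 4: 6 trees catch fire, 4 burn out
  .....F
  ....FT
  ...FTT
  F.FTTT
  TF.TTT
Step 5: 4 trees catch fire, 6 burn out
  ......
  .....F
  ....FT
  ...FTT
  F..TTT
Step 6: 3 trees catch fire, 4 burn out
  ......
  ......
  .....F
  ....FT
  ...FTT

......
......
.....F
....FT
...FTT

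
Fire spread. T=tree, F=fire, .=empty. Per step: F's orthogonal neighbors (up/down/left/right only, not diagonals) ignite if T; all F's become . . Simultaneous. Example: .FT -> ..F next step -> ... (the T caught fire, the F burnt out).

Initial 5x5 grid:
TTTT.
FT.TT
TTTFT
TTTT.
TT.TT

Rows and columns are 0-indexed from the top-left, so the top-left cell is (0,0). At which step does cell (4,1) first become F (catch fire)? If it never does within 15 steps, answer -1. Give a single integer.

Step 1: cell (4,1)='T' (+7 fires, +2 burnt)
Step 2: cell (4,1)='T' (+7 fires, +7 burnt)
Step 3: cell (4,1)='T' (+4 fires, +7 burnt)
Step 4: cell (4,1)='F' (+1 fires, +4 burnt)
  -> target ignites at step 4
Step 5: cell (4,1)='.' (+0 fires, +1 burnt)
  fire out at step 5

4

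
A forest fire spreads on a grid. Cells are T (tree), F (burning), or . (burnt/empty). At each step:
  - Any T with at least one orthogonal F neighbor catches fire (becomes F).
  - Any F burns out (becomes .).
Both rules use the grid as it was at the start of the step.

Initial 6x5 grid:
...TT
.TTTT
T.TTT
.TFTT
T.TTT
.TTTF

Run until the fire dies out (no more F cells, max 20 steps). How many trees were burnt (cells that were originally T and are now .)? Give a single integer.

Step 1: +6 fires, +2 burnt (F count now 6)
Step 2: +5 fires, +6 burnt (F count now 5)
Step 3: +4 fires, +5 burnt (F count now 4)
Step 4: +2 fires, +4 burnt (F count now 2)
Step 5: +1 fires, +2 burnt (F count now 1)
Step 6: +0 fires, +1 burnt (F count now 0)
Fire out after step 6
Initially T: 20, now '.': 28
Total burnt (originally-T cells now '.'): 18

Answer: 18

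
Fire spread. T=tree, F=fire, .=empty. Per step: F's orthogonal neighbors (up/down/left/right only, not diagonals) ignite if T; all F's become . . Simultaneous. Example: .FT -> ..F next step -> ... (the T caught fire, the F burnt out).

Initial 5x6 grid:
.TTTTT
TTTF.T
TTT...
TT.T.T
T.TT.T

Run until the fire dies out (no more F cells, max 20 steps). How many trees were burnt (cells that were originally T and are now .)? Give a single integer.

Step 1: +2 fires, +1 burnt (F count now 2)
Step 2: +4 fires, +2 burnt (F count now 4)
Step 3: +4 fires, +4 burnt (F count now 4)
Step 4: +3 fires, +4 burnt (F count now 3)
Step 5: +1 fires, +3 burnt (F count now 1)
Step 6: +1 fires, +1 burnt (F count now 1)
Step 7: +0 fires, +1 burnt (F count now 0)
Fire out after step 7
Initially T: 20, now '.': 25
Total burnt (originally-T cells now '.'): 15

Answer: 15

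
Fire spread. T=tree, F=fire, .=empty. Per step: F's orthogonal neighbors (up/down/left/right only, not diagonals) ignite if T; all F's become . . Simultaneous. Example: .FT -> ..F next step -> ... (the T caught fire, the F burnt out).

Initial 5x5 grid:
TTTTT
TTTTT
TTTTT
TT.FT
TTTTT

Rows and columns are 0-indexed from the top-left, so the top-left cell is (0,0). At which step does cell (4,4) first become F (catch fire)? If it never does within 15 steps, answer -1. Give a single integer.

Step 1: cell (4,4)='T' (+3 fires, +1 burnt)
Step 2: cell (4,4)='F' (+5 fires, +3 burnt)
  -> target ignites at step 2
Step 3: cell (4,4)='.' (+5 fires, +5 burnt)
Step 4: cell (4,4)='.' (+6 fires, +5 burnt)
Step 5: cell (4,4)='.' (+3 fires, +6 burnt)
Step 6: cell (4,4)='.' (+1 fires, +3 burnt)
Step 7: cell (4,4)='.' (+0 fires, +1 burnt)
  fire out at step 7

2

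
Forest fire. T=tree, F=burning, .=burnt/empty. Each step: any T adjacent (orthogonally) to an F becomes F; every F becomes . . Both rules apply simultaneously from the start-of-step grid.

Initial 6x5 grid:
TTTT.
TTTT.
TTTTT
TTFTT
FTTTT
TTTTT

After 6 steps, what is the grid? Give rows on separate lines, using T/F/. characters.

Step 1: 7 trees catch fire, 2 burn out
  TTTT.
  TTTT.
  TTFTT
  FF.FT
  .FFTT
  FTTTT
Step 2: 8 trees catch fire, 7 burn out
  TTTT.
  TTFT.
  FF.FT
  ....F
  ...FT
  .FFTT
Step 3: 7 trees catch fire, 8 burn out
  TTFT.
  FF.F.
  ....F
  .....
  ....F
  ...FT
Step 4: 4 trees catch fire, 7 burn out
  FF.F.
  .....
  .....
  .....
  .....
  ....F
Step 5: 0 trees catch fire, 4 burn out
  .....
  .....
  .....
  .....
  .....
  .....
Step 6: 0 trees catch fire, 0 burn out
  .....
  .....
  .....
  .....
  .....
  .....

.....
.....
.....
.....
.....
.....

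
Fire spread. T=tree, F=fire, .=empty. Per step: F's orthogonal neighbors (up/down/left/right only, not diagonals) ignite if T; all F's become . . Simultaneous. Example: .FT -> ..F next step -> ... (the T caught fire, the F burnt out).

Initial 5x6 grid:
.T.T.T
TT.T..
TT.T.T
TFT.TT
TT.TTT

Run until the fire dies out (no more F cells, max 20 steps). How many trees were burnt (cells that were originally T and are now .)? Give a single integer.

Answer: 9

Derivation:
Step 1: +4 fires, +1 burnt (F count now 4)
Step 2: +3 fires, +4 burnt (F count now 3)
Step 3: +2 fires, +3 burnt (F count now 2)
Step 4: +0 fires, +2 burnt (F count now 0)
Fire out after step 4
Initially T: 19, now '.': 20
Total burnt (originally-T cells now '.'): 9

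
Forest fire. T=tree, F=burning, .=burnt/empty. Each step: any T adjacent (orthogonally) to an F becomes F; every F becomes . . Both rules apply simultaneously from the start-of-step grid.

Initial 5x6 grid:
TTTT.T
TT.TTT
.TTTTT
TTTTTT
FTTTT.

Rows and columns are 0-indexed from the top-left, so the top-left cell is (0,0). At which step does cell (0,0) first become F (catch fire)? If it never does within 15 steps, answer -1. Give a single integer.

Step 1: cell (0,0)='T' (+2 fires, +1 burnt)
Step 2: cell (0,0)='T' (+2 fires, +2 burnt)
Step 3: cell (0,0)='T' (+3 fires, +2 burnt)
Step 4: cell (0,0)='T' (+4 fires, +3 burnt)
Step 5: cell (0,0)='T' (+4 fires, +4 burnt)
Step 6: cell (0,0)='F' (+5 fires, +4 burnt)
  -> target ignites at step 6
Step 7: cell (0,0)='.' (+3 fires, +5 burnt)
Step 8: cell (0,0)='.' (+1 fires, +3 burnt)
Step 9: cell (0,0)='.' (+1 fires, +1 burnt)
Step 10: cell (0,0)='.' (+0 fires, +1 burnt)
  fire out at step 10

6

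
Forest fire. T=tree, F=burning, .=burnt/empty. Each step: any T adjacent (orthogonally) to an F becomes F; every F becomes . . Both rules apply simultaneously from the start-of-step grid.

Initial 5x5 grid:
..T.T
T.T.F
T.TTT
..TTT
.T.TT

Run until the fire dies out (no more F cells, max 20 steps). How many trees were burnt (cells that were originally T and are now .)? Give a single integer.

Answer: 11

Derivation:
Step 1: +2 fires, +1 burnt (F count now 2)
Step 2: +2 fires, +2 burnt (F count now 2)
Step 3: +3 fires, +2 burnt (F count now 3)
Step 4: +3 fires, +3 burnt (F count now 3)
Step 5: +1 fires, +3 burnt (F count now 1)
Step 6: +0 fires, +1 burnt (F count now 0)
Fire out after step 6
Initially T: 14, now '.': 22
Total burnt (originally-T cells now '.'): 11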